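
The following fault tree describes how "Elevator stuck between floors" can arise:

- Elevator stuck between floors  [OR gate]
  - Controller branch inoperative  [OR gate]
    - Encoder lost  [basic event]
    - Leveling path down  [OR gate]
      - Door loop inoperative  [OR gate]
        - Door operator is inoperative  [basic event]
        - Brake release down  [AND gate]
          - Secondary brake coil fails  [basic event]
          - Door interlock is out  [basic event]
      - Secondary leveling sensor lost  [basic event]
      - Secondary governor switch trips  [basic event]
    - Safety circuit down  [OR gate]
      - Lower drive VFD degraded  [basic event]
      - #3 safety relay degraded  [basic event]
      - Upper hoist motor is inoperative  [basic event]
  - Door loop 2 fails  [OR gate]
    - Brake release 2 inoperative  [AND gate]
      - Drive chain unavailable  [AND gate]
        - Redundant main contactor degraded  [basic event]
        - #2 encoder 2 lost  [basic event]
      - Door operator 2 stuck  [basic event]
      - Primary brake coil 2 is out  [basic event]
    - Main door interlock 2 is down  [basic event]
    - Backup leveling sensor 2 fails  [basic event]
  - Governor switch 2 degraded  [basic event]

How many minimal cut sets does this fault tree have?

12

Brake release down [AND]: one cut set from each child combined → 1 × 1 = 1 cut set(s).
Door loop inoperative [OR]: union of children's cut sets → 2 cut set(s).
Leveling path down [OR]: union of children's cut sets → 4 cut set(s).
Safety circuit down [OR]: union of children's cut sets → 3 cut set(s).
Controller branch inoperative [OR]: union of children's cut sets → 8 cut set(s).
Drive chain unavailable [AND]: one cut set from each child combined → 1 × 1 = 1 cut set(s).
Brake release 2 inoperative [AND]: one cut set from each child combined → 1 × 1 × 1 = 1 cut set(s).
Door loop 2 fails [OR]: union of children's cut sets → 3 cut set(s).
Elevator stuck between floors [OR]: union of children's cut sets → 12 cut set(s).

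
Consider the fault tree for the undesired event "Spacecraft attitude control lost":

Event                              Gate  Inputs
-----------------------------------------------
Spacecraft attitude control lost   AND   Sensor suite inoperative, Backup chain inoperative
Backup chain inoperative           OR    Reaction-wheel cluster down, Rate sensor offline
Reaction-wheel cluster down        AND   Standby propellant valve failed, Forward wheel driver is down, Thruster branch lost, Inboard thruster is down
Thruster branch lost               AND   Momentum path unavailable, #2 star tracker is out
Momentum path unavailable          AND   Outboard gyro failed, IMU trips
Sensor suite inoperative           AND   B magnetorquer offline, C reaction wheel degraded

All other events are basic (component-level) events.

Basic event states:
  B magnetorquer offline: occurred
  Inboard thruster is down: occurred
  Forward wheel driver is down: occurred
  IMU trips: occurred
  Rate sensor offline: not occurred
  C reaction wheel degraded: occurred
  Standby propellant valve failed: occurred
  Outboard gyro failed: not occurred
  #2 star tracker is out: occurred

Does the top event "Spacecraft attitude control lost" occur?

No

Sensor suite inoperative [AND]: B magnetorquer offline=occurs, C reaction wheel degraded=occurs → all inputs occur → occurs.
Momentum path unavailable [AND]: Outboard gyro failed=not, IMU trips=occurs → not all inputs occur → does not occur.
Thruster branch lost [AND]: Momentum path unavailable=not, #2 star tracker is out=occurs → not all inputs occur → does not occur.
Reaction-wheel cluster down [AND]: Standby propellant valve failed=occurs, Forward wheel driver is down=occurs, Thruster branch lost=not, Inboard thruster is down=occurs → not all inputs occur → does not occur.
Backup chain inoperative [OR]: Reaction-wheel cluster down=not, Rate sensor offline=not → no input occurs → does not occur.
Spacecraft attitude control lost [AND]: Sensor suite inoperative=occurs, Backup chain inoperative=not → not all inputs occur → does not occur.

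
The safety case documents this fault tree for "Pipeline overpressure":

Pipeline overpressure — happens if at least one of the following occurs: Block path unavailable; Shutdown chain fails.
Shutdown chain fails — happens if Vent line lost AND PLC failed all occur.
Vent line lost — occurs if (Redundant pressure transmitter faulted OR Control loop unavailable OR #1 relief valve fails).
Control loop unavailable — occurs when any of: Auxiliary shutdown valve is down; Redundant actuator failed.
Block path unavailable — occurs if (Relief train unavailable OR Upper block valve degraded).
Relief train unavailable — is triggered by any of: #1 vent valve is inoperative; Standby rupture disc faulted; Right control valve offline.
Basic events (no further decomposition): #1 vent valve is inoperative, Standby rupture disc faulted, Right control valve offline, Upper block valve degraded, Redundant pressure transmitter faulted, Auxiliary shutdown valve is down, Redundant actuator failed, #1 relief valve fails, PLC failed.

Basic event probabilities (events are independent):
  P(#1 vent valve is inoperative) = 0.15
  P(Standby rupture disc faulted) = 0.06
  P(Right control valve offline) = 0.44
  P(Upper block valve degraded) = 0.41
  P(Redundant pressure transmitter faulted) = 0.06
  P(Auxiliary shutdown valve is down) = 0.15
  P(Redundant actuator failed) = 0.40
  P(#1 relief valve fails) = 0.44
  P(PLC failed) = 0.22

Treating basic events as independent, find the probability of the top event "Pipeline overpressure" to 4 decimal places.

0.7785

P(Relief train unavailable) [OR] = 1 − (1−0.15) × (1−0.06) × (1−0.44) = 0.552560
P(Block path unavailable) [OR] = 1 − (1−0.552560) × (1−0.41) = 0.736010
P(Control loop unavailable) [OR] = 1 − (1−0.15) × (1−0.40) = 0.490000
P(Vent line lost) [OR] = 1 − (1−0.06) × (1−0.490000) × (1−0.44) = 0.731536
P(Shutdown chain fails) [AND] = 0.731536 × 0.22 = 0.160938
P(Pipeline overpressure) [OR] = 1 − (1−0.736010) × (1−0.160938) = 0.778496
Rounded to 4 decimal places: P(Pipeline overpressure) ≈ 0.7785.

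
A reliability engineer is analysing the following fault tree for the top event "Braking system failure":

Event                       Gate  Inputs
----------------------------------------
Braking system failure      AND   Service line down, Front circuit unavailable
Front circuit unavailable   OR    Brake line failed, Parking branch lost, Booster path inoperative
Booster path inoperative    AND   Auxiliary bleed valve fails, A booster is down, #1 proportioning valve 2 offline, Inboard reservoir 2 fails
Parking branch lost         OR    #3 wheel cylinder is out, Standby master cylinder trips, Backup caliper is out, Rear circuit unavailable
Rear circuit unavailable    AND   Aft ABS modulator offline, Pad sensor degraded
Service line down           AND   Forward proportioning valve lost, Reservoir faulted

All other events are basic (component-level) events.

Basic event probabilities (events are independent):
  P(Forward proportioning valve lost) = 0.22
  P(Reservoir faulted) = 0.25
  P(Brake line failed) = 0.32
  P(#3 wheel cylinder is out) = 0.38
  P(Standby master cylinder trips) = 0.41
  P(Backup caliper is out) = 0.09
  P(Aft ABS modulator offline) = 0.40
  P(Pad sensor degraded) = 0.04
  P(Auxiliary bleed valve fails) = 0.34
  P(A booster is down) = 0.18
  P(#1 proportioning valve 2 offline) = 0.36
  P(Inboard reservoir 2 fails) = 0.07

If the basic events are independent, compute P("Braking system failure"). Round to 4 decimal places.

0.0428

P(Service line down) [AND] = 0.22 × 0.25 = 0.055000
P(Rear circuit unavailable) [AND] = 0.40 × 0.04 = 0.016000
P(Parking branch lost) [OR] = 1 − (1−0.38) × (1−0.41) × (1−0.09) × (1−0.016000) = 0.672448
P(Booster path inoperative) [AND] = 0.34 × 0.18 × 0.36 × 0.07 = 0.001542
P(Front circuit unavailable) [OR] = 1 − (1−0.32) × (1−0.672448) × (1−0.001542) = 0.777608
P(Braking system failure) [AND] = 0.055000 × 0.777608 = 0.042768
Rounded to 4 decimal places: P(Braking system failure) ≈ 0.0428.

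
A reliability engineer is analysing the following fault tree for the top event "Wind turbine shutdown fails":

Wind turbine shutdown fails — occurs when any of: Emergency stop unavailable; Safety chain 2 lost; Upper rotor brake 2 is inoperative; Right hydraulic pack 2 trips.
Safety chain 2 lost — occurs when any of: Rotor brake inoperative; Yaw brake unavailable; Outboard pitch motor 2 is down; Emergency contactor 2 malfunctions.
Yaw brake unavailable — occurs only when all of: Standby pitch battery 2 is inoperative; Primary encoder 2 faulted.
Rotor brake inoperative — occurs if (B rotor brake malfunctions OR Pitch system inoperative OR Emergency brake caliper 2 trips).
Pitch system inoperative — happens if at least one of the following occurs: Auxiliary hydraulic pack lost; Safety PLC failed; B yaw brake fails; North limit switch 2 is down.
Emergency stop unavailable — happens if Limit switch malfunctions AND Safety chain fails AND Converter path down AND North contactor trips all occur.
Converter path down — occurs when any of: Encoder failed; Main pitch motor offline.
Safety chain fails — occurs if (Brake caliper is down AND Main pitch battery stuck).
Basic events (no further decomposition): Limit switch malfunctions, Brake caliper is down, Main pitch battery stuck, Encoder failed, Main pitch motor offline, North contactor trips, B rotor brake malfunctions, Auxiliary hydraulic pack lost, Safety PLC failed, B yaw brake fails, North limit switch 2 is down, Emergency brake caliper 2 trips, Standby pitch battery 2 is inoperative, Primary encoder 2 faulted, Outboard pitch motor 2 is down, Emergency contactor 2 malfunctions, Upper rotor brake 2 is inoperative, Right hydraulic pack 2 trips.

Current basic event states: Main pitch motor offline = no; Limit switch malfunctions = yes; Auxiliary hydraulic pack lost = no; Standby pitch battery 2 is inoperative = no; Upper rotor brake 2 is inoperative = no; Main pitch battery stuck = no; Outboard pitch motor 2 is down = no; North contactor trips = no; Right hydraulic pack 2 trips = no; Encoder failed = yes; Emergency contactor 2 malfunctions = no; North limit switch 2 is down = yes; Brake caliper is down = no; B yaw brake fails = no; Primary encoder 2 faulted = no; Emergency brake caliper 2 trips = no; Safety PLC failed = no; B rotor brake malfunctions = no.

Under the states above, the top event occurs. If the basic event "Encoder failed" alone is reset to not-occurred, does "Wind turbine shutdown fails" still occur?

Yes

Counterfactual: set "Encoder failed" to not occurred.
Safety chain fails [AND]: Brake caliper is down=not, Main pitch battery stuck=not → not all inputs occur → does not occur.
Converter path down [OR]: Encoder failed=not, Main pitch motor offline=not → no input occurs → does not occur.
Emergency stop unavailable [AND]: Limit switch malfunctions=occurs, Safety chain fails=not, Converter path down=not, North contactor trips=not → not all inputs occur → does not occur.
Pitch system inoperative [OR]: Auxiliary hydraulic pack lost=not, Safety PLC failed=not, B yaw brake fails=not, North limit switch 2 is down=occurs → at least one input occurs → occurs.
Rotor brake inoperative [OR]: B rotor brake malfunctions=not, Pitch system inoperative=occurs, Emergency brake caliper 2 trips=not → at least one input occurs → occurs.
Yaw brake unavailable [AND]: Standby pitch battery 2 is inoperative=not, Primary encoder 2 faulted=not → not all inputs occur → does not occur.
Safety chain 2 lost [OR]: Rotor brake inoperative=occurs, Yaw brake unavailable=not, Outboard pitch motor 2 is down=not, Emergency contactor 2 malfunctions=not → at least one input occurs → occurs.
Wind turbine shutdown fails [OR]: Emergency stop unavailable=not, Safety chain 2 lost=occurs, Upper rotor brake 2 is inoperative=not, Right hydraulic pack 2 trips=not → at least one input occurs → occurs.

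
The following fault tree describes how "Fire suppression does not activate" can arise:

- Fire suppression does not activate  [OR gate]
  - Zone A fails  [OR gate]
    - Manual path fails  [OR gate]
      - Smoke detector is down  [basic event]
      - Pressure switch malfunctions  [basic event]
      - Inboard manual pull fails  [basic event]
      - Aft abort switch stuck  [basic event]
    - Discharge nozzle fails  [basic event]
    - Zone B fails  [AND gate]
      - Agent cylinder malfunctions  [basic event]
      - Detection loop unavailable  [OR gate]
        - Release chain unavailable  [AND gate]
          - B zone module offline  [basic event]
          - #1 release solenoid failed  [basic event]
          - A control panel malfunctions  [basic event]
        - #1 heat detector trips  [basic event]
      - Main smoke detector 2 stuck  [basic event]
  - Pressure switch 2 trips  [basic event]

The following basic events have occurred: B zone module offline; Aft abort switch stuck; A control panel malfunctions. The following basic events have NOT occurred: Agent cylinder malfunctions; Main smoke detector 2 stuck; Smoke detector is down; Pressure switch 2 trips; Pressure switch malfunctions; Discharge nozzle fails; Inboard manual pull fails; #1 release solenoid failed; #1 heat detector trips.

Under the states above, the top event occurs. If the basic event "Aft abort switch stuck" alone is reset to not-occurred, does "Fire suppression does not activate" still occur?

No

Counterfactual: set "Aft abort switch stuck" to not occurred.
Manual path fails [OR]: Smoke detector is down=not, Pressure switch malfunctions=not, Inboard manual pull fails=not, Aft abort switch stuck=not → no input occurs → does not occur.
Release chain unavailable [AND]: B zone module offline=occurs, #1 release solenoid failed=not, A control panel malfunctions=occurs → not all inputs occur → does not occur.
Detection loop unavailable [OR]: Release chain unavailable=not, #1 heat detector trips=not → no input occurs → does not occur.
Zone B fails [AND]: Agent cylinder malfunctions=not, Detection loop unavailable=not, Main smoke detector 2 stuck=not → not all inputs occur → does not occur.
Zone A fails [OR]: Manual path fails=not, Discharge nozzle fails=not, Zone B fails=not → no input occurs → does not occur.
Fire suppression does not activate [OR]: Zone A fails=not, Pressure switch 2 trips=not → no input occurs → does not occur.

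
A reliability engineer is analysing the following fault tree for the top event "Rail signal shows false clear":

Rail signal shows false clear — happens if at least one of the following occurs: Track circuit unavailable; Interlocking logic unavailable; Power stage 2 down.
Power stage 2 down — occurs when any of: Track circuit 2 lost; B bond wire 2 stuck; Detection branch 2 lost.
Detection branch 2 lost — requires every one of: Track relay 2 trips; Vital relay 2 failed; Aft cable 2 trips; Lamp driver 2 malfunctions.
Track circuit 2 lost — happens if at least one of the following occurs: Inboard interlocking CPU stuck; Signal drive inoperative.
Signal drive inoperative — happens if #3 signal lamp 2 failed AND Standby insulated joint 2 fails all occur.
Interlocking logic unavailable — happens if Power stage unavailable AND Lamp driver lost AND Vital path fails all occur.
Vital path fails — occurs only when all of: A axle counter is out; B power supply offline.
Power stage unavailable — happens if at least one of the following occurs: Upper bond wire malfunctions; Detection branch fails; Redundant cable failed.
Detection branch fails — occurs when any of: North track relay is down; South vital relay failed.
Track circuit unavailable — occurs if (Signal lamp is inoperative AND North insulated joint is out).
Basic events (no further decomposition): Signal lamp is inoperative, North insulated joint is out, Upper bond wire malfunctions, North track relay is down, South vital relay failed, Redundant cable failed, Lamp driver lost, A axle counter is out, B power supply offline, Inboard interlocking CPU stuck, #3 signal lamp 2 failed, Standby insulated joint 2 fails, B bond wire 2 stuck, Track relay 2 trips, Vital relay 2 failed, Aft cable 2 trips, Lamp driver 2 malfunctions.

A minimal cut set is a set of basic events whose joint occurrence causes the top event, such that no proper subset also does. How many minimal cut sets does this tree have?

Track circuit unavailable [AND]: one cut set from each child combined → 1 × 1 = 1 cut set(s).
Detection branch fails [OR]: union of children's cut sets → 2 cut set(s).
Power stage unavailable [OR]: union of children's cut sets → 4 cut set(s).
Vital path fails [AND]: one cut set from each child combined → 1 × 1 = 1 cut set(s).
Interlocking logic unavailable [AND]: one cut set from each child combined → 4 × 1 × 1 = 4 cut set(s).
Signal drive inoperative [AND]: one cut set from each child combined → 1 × 1 = 1 cut set(s).
Track circuit 2 lost [OR]: union of children's cut sets → 2 cut set(s).
Detection branch 2 lost [AND]: one cut set from each child combined → 1 × 1 × 1 × 1 = 1 cut set(s).
Power stage 2 down [OR]: union of children's cut sets → 4 cut set(s).
Rail signal shows false clear [OR]: union of children's cut sets → 9 cut set(s).
Minimal cut sets: {North insulated joint is out, Signal lamp is inoperative}; {A axle counter is out, B power supply offline, Lamp driver lost, Upper bond wire malfunctions}; {A axle counter is out, B power supply offline, Lamp driver lost, North track relay is down}; {A axle counter is out, B power supply offline, Lamp driver lost, South vital relay failed}; {A axle counter is out, B power supply offline, Lamp driver lost, Redundant cable failed}; {Inboard interlocking CPU stuck}; {#3 signal lamp 2 failed, Standby insulated joint 2 fails}; {B bond wire 2 stuck}; {Aft cable 2 trips, Lamp driver 2 malfunctions, Track relay 2 trips, Vital relay 2 failed}.

9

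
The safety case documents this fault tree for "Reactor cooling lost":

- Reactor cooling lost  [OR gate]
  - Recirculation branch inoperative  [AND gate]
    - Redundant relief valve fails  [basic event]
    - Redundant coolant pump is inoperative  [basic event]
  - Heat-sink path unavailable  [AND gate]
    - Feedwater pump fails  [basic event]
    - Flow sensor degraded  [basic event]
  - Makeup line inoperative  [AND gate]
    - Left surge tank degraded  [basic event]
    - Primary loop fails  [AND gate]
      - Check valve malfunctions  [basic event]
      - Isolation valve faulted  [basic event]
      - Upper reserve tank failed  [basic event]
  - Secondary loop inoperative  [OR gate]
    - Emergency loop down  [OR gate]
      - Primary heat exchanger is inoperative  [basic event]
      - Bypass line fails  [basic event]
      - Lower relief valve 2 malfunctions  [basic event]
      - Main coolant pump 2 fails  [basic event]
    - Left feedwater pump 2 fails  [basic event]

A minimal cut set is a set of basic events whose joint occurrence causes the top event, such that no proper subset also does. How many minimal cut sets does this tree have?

Recirculation branch inoperative [AND]: one cut set from each child combined → 1 × 1 = 1 cut set(s).
Heat-sink path unavailable [AND]: one cut set from each child combined → 1 × 1 = 1 cut set(s).
Primary loop fails [AND]: one cut set from each child combined → 1 × 1 × 1 = 1 cut set(s).
Makeup line inoperative [AND]: one cut set from each child combined → 1 × 1 = 1 cut set(s).
Emergency loop down [OR]: union of children's cut sets → 4 cut set(s).
Secondary loop inoperative [OR]: union of children's cut sets → 5 cut set(s).
Reactor cooling lost [OR]: union of children's cut sets → 8 cut set(s).
Minimal cut sets: {Redundant coolant pump is inoperative, Redundant relief valve fails}; {Feedwater pump fails, Flow sensor degraded}; {Check valve malfunctions, Isolation valve faulted, Left surge tank degraded, Upper reserve tank failed}; {Primary heat exchanger is inoperative}; {Bypass line fails}; {Lower relief valve 2 malfunctions}; {Main coolant pump 2 fails}; {Left feedwater pump 2 fails}.

8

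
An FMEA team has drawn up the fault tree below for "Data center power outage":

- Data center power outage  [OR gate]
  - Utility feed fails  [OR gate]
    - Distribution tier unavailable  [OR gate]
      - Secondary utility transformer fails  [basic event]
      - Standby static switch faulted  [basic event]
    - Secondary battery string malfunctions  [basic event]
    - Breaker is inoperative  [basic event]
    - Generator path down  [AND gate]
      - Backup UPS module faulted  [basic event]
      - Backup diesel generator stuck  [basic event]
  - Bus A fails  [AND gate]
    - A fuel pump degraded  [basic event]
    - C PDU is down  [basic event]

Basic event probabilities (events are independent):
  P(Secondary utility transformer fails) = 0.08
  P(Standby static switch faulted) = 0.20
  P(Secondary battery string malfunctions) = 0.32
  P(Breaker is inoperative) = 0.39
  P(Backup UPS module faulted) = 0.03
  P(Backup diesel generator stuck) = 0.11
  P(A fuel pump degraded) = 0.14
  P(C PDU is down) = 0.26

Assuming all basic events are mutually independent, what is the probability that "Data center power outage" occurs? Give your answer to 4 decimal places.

P(Distribution tier unavailable) [OR] = 1 − (1−0.08) × (1−0.20) = 0.264000
P(Generator path down) [AND] = 0.03 × 0.11 = 0.003300
P(Utility feed fails) [OR] = 1 − (1−0.264000) × (1−0.32) × (1−0.39) × (1−0.003300) = 0.695715
P(Bus A fails) [AND] = 0.14 × 0.26 = 0.036400
P(Data center power outage) [OR] = 1 − (1−0.695715) × (1−0.036400) = 0.706791
Rounded to 4 decimal places: P(Data center power outage) ≈ 0.7068.

0.7068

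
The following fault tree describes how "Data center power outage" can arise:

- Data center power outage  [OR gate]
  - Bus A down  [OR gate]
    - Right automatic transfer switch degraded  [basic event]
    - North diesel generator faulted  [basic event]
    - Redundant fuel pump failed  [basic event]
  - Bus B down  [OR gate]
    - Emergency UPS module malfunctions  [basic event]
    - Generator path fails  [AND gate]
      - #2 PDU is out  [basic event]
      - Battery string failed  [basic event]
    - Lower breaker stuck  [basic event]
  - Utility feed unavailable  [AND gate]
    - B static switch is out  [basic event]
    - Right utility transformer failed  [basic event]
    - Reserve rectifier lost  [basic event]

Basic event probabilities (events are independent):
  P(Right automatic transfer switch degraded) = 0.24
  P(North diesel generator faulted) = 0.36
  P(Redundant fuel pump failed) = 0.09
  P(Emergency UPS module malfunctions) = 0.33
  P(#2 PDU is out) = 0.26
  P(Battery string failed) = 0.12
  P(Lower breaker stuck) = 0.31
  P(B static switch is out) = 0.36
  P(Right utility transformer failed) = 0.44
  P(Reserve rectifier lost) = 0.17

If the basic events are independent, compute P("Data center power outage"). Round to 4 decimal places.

P(Bus A down) [OR] = 1 − (1−0.24) × (1−0.36) × (1−0.09) = 0.557376
P(Generator path fails) [AND] = 0.26 × 0.12 = 0.031200
P(Bus B down) [OR] = 1 − (1−0.33) × (1−0.031200) × (1−0.31) = 0.552124
P(Utility feed unavailable) [AND] = 0.36 × 0.44 × 0.17 = 0.026928
P(Data center power outage) [OR] = 1 − (1−0.557376) × (1−0.552124) × (1−0.026928) = 0.807098
Rounded to 4 decimal places: P(Data center power outage) ≈ 0.8071.

0.8071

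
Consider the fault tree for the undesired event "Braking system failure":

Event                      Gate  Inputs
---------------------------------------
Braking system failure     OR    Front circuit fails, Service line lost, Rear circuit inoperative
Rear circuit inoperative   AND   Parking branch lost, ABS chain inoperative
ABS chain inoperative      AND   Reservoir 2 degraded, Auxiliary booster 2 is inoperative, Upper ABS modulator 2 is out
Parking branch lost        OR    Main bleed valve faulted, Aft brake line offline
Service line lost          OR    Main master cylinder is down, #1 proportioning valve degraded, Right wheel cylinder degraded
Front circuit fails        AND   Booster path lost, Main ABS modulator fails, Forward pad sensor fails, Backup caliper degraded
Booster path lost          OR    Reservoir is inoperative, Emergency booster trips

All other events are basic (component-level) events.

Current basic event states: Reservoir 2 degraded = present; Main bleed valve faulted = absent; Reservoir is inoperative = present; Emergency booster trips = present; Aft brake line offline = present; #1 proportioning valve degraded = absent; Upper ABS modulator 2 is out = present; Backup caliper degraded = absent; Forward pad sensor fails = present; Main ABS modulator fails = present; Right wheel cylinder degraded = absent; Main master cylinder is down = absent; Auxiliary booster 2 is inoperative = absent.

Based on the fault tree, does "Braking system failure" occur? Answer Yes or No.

No

Booster path lost [OR]: Reservoir is inoperative=occurs, Emergency booster trips=occurs → at least one input occurs → occurs.
Front circuit fails [AND]: Booster path lost=occurs, Main ABS modulator fails=occurs, Forward pad sensor fails=occurs, Backup caliper degraded=not → not all inputs occur → does not occur.
Service line lost [OR]: Main master cylinder is down=not, #1 proportioning valve degraded=not, Right wheel cylinder degraded=not → no input occurs → does not occur.
Parking branch lost [OR]: Main bleed valve faulted=not, Aft brake line offline=occurs → at least one input occurs → occurs.
ABS chain inoperative [AND]: Reservoir 2 degraded=occurs, Auxiliary booster 2 is inoperative=not, Upper ABS modulator 2 is out=occurs → not all inputs occur → does not occur.
Rear circuit inoperative [AND]: Parking branch lost=occurs, ABS chain inoperative=not → not all inputs occur → does not occur.
Braking system failure [OR]: Front circuit fails=not, Service line lost=not, Rear circuit inoperative=not → no input occurs → does not occur.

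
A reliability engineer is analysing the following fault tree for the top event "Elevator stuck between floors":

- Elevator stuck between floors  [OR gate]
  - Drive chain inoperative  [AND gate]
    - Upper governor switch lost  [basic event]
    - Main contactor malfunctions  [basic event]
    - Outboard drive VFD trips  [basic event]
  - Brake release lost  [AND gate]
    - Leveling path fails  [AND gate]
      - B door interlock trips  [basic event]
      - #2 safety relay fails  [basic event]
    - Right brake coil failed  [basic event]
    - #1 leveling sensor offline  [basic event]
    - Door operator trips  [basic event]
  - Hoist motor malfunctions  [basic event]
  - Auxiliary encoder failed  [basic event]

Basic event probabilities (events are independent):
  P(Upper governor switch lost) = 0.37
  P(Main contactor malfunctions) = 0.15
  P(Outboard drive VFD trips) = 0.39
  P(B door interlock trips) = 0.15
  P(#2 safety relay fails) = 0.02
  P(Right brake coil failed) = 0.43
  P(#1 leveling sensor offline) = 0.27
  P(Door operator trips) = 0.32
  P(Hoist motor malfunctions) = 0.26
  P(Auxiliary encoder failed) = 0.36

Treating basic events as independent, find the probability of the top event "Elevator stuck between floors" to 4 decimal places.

0.5367

P(Drive chain inoperative) [AND] = 0.37 × 0.15 × 0.39 = 0.021645
P(Leveling path fails) [AND] = 0.15 × 0.02 = 0.003000
P(Brake release lost) [AND] = 0.003000 × 0.43 × 0.27 × 0.32 = 0.000111
P(Elevator stuck between floors) [OR] = 1 − (1−0.021645) × (1−0.000111) × (1−0.26) × (1−0.36) = 0.536703
Rounded to 4 decimal places: P(Elevator stuck between floors) ≈ 0.5367.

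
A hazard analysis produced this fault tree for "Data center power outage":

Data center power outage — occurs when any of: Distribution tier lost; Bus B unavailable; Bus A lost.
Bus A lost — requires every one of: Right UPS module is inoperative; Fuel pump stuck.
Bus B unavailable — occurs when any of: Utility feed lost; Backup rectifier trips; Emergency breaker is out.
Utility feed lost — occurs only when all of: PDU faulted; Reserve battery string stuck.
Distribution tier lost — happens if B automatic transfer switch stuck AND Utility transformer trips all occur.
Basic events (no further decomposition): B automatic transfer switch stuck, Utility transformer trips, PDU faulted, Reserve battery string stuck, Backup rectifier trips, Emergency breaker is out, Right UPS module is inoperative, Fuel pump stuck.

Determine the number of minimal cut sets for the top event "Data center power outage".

5

Distribution tier lost [AND]: one cut set from each child combined → 1 × 1 = 1 cut set(s).
Utility feed lost [AND]: one cut set from each child combined → 1 × 1 = 1 cut set(s).
Bus B unavailable [OR]: union of children's cut sets → 3 cut set(s).
Bus A lost [AND]: one cut set from each child combined → 1 × 1 = 1 cut set(s).
Data center power outage [OR]: union of children's cut sets → 5 cut set(s).
Minimal cut sets: {B automatic transfer switch stuck, Utility transformer trips}; {PDU faulted, Reserve battery string stuck}; {Backup rectifier trips}; {Emergency breaker is out}; {Fuel pump stuck, Right UPS module is inoperative}.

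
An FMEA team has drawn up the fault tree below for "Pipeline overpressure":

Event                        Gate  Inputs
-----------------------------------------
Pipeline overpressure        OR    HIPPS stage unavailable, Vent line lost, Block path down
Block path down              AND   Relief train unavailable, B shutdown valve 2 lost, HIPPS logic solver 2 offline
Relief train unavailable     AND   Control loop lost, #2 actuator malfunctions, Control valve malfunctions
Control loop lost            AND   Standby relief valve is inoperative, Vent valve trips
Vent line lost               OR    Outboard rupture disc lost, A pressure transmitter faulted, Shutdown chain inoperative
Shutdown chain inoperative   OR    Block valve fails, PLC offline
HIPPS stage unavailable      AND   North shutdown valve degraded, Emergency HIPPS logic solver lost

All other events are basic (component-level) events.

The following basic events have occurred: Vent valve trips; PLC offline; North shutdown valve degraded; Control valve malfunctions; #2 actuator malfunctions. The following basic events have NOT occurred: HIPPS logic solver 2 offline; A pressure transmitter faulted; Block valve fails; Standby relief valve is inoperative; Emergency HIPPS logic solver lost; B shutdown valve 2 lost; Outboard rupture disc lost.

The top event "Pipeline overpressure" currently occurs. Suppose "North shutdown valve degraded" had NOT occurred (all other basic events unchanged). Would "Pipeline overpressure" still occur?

Yes

Counterfactual: set "North shutdown valve degraded" to not occurred.
HIPPS stage unavailable [AND]: North shutdown valve degraded=not, Emergency HIPPS logic solver lost=not → not all inputs occur → does not occur.
Shutdown chain inoperative [OR]: Block valve fails=not, PLC offline=occurs → at least one input occurs → occurs.
Vent line lost [OR]: Outboard rupture disc lost=not, A pressure transmitter faulted=not, Shutdown chain inoperative=occurs → at least one input occurs → occurs.
Control loop lost [AND]: Standby relief valve is inoperative=not, Vent valve trips=occurs → not all inputs occur → does not occur.
Relief train unavailable [AND]: Control loop lost=not, #2 actuator malfunctions=occurs, Control valve malfunctions=occurs → not all inputs occur → does not occur.
Block path down [AND]: Relief train unavailable=not, B shutdown valve 2 lost=not, HIPPS logic solver 2 offline=not → not all inputs occur → does not occur.
Pipeline overpressure [OR]: HIPPS stage unavailable=not, Vent line lost=occurs, Block path down=not → at least one input occurs → occurs.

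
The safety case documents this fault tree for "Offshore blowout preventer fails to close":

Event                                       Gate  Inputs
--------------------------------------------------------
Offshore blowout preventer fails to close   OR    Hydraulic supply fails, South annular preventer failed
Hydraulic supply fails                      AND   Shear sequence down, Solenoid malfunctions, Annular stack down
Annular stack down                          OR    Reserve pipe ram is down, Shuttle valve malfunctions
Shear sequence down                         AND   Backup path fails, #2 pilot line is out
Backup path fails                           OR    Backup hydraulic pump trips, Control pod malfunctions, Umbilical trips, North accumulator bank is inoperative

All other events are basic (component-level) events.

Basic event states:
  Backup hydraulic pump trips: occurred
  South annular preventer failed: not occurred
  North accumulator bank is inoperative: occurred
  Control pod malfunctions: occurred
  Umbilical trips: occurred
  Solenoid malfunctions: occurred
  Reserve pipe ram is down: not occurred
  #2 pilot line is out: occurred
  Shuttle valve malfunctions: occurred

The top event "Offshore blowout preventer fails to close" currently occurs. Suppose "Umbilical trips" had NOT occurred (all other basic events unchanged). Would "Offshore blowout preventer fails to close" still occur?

Counterfactual: set "Umbilical trips" to not occurred.
Backup path fails [OR]: Backup hydraulic pump trips=occurs, Control pod malfunctions=occurs, Umbilical trips=not, North accumulator bank is inoperative=occurs → at least one input occurs → occurs.
Shear sequence down [AND]: Backup path fails=occurs, #2 pilot line is out=occurs → all inputs occur → occurs.
Annular stack down [OR]: Reserve pipe ram is down=not, Shuttle valve malfunctions=occurs → at least one input occurs → occurs.
Hydraulic supply fails [AND]: Shear sequence down=occurs, Solenoid malfunctions=occurs, Annular stack down=occurs → all inputs occur → occurs.
Offshore blowout preventer fails to close [OR]: Hydraulic supply fails=occurs, South annular preventer failed=not → at least one input occurs → occurs.

Yes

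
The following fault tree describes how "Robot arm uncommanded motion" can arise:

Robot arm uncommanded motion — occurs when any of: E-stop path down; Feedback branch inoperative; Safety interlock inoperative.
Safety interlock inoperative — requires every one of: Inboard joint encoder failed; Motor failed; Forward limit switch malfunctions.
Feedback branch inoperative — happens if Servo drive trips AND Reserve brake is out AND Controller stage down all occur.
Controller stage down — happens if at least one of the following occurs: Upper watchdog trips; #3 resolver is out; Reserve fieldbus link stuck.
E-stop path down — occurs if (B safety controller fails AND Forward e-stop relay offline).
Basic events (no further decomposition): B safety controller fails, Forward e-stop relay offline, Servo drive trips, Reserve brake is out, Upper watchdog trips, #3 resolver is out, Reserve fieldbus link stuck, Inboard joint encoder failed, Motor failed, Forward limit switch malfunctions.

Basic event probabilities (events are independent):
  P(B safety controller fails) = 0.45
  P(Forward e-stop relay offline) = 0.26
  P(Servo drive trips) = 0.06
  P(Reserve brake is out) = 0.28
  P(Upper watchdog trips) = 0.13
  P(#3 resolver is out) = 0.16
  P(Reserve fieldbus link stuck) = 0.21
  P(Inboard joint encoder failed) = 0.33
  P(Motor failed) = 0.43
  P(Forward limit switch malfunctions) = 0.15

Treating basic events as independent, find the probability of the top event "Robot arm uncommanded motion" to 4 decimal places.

P(E-stop path down) [AND] = 0.45 × 0.26 = 0.117000
P(Controller stage down) [OR] = 1 − (1−0.13) × (1−0.16) × (1−0.21) = 0.422668
P(Feedback branch inoperative) [AND] = 0.06 × 0.28 × 0.422668 = 0.007101
P(Safety interlock inoperative) [AND] = 0.33 × 0.43 × 0.15 = 0.021285
P(Robot arm uncommanded motion) [OR] = 1 − (1−0.117000) × (1−0.007101) × (1−0.021285) = 0.141931
Rounded to 4 decimal places: P(Robot arm uncommanded motion) ≈ 0.1419.

0.1419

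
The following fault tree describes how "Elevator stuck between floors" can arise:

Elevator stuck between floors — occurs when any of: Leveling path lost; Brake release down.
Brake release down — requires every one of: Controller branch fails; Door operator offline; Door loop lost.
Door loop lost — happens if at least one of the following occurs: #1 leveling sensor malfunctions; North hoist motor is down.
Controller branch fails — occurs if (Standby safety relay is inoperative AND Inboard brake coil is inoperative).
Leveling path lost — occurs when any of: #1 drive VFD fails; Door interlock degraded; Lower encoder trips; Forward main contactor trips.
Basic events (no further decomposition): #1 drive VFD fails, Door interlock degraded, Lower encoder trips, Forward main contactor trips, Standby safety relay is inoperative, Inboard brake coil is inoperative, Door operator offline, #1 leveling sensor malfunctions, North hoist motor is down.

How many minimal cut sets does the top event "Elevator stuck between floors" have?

Leveling path lost [OR]: union of children's cut sets → 4 cut set(s).
Controller branch fails [AND]: one cut set from each child combined → 1 × 1 = 1 cut set(s).
Door loop lost [OR]: union of children's cut sets → 2 cut set(s).
Brake release down [AND]: one cut set from each child combined → 1 × 1 × 2 = 2 cut set(s).
Elevator stuck between floors [OR]: union of children's cut sets → 6 cut set(s).
Minimal cut sets: {#1 drive VFD fails}; {Door interlock degraded}; {Lower encoder trips}; {Forward main contactor trips}; {#1 leveling sensor malfunctions, Door operator offline, Inboard brake coil is inoperative, Standby safety relay is inoperative}; {Door operator offline, Inboard brake coil is inoperative, North hoist motor is down, Standby safety relay is inoperative}.

6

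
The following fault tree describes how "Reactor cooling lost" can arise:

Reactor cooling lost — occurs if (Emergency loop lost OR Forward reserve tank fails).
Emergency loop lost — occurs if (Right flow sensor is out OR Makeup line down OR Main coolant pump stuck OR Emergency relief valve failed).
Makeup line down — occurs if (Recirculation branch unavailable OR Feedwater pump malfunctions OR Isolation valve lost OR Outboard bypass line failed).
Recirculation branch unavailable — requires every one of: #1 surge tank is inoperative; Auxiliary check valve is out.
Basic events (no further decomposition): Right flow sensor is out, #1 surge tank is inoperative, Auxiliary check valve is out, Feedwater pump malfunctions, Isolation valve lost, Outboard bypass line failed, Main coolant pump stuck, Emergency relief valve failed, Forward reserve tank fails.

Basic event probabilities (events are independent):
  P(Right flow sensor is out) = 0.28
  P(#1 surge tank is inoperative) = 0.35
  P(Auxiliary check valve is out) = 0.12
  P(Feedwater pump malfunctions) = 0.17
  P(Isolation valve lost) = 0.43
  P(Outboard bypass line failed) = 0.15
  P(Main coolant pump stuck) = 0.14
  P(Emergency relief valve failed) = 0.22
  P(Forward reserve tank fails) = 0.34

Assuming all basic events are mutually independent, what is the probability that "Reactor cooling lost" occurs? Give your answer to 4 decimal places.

0.8772

P(Recirculation branch unavailable) [AND] = 0.35 × 0.12 = 0.042000
P(Makeup line down) [OR] = 1 − (1−0.042000) × (1−0.17) × (1−0.43) × (1−0.15) = 0.614755
P(Emergency loop lost) [OR] = 1 − (1−0.28) × (1−0.614755) × (1−0.14) × (1−0.22) = 0.813936
P(Reactor cooling lost) [OR] = 1 − (1−0.813936) × (1−0.34) = 0.877198
Rounded to 4 decimal places: P(Reactor cooling lost) ≈ 0.8772.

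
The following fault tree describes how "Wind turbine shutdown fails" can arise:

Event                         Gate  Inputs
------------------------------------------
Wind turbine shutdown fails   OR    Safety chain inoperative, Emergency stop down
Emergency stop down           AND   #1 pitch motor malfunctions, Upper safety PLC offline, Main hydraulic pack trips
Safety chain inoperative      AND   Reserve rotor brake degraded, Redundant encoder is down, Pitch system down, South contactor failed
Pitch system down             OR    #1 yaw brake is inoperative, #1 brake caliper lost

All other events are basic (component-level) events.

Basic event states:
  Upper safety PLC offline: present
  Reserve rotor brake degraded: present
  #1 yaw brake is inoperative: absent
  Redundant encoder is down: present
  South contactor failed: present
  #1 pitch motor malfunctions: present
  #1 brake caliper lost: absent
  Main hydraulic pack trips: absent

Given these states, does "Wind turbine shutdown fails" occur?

Pitch system down [OR]: #1 yaw brake is inoperative=not, #1 brake caliper lost=not → no input occurs → does not occur.
Safety chain inoperative [AND]: Reserve rotor brake degraded=occurs, Redundant encoder is down=occurs, Pitch system down=not, South contactor failed=occurs → not all inputs occur → does not occur.
Emergency stop down [AND]: #1 pitch motor malfunctions=occurs, Upper safety PLC offline=occurs, Main hydraulic pack trips=not → not all inputs occur → does not occur.
Wind turbine shutdown fails [OR]: Safety chain inoperative=not, Emergency stop down=not → no input occurs → does not occur.

No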